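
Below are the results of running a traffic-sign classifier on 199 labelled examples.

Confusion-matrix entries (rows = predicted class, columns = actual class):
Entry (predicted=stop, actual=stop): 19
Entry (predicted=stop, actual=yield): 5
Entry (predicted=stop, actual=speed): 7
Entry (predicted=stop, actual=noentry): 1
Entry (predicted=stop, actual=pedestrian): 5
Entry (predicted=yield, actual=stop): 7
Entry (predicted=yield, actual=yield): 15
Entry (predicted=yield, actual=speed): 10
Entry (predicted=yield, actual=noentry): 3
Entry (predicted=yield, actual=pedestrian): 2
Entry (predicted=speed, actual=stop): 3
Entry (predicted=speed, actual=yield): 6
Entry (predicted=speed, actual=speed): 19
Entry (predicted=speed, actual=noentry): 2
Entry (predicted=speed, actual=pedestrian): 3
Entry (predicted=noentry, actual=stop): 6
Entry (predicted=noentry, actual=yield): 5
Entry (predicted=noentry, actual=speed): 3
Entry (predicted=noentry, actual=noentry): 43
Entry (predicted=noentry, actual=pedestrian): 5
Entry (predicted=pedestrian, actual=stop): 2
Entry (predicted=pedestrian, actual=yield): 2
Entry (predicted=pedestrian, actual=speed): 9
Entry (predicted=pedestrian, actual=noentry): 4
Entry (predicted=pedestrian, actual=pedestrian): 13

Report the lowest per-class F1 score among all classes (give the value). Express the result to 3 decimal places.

Per-class F1 score (2·TP/(2·TP+FP+FN)):
  stop: TP=19, FP=5+7+1+5=18, FN=7+3+6+2=18 → 38/74 = 0.5135
  yield: TP=15, FP=7+10+3+2=22, FN=5+6+5+2=18 → 30/70 = 0.4286
  speed: TP=19, FP=3+6+2+3=14, FN=7+10+3+9=29 → 38/81 = 0.4691
  noentry: TP=43, FP=6+5+3+5=19, FN=1+3+2+4=10 → 86/115 = 0.7478
  pedestrian: TP=13, FP=2+2+9+4=17, FN=5+2+3+5=15 → 26/58 = 0.4483
Lowest is class 'yield' with F1 score = 0.429.

0.429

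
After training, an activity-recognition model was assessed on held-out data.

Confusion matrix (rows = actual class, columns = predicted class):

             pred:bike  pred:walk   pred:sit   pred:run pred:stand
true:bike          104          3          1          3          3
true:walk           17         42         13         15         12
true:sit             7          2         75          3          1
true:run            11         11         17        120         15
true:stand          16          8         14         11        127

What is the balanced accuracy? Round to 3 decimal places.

Balanced accuracy = mean of per-class recall.
  bike: recall = 104/114 = 0.9123
  walk: recall = 42/99 = 0.4242
  sit: recall = 75/88 = 0.8523
  run: recall = 120/174 = 0.6897
  stand: recall = 127/176 = 0.7216
Mean = (0.9123 + 0.4242 + 0.8523 + 0.6897 + 0.7216) / 5 = 0.720

0.720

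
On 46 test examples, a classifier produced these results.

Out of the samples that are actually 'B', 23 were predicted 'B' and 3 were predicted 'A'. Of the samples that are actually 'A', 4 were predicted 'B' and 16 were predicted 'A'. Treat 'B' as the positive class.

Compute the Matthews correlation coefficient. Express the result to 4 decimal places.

MCC = (TP·TN − FP·FN) / √((TP+FP)(TP+FN)(TN+FP)(TN+FN))
Numerator = 23·16 − 4·3 = 356
Denominator = √(27·26·20·19) = √266760 = 516.4881
MCC = 356 / 516.4881 = 0.6893

0.6893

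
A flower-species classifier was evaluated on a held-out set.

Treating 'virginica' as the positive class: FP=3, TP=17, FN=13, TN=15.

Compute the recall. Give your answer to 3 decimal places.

0.567

Recall = TP/(TP+FN) = 17/(17+13) = 17/30 = 0.567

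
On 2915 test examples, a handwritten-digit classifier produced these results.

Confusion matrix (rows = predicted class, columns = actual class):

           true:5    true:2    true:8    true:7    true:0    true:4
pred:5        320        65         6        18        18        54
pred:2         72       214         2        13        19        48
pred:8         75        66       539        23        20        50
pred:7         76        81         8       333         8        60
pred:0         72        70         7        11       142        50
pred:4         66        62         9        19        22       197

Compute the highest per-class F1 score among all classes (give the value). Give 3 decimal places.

0.802

Per-class F1 score (2·TP/(2·TP+FP+FN)):
  5: TP=320, FP=65+6+18+18+54=161, FN=72+75+76+72+66=361 → 640/1162 = 0.5508
  2: TP=214, FP=72+2+13+19+48=154, FN=65+66+81+70+62=344 → 428/926 = 0.4622
  8: TP=539, FP=75+66+23+20+50=234, FN=6+2+8+7+9=32 → 1078/1344 = 0.8021
  7: TP=333, FP=76+81+8+8+60=233, FN=18+13+23+11+19=84 → 666/983 = 0.6775
  0: TP=142, FP=72+70+7+11+50=210, FN=18+19+20+8+22=87 → 284/581 = 0.4888
  4: TP=197, FP=66+62+9+19+22=178, FN=54+48+50+60+50=262 → 394/834 = 0.4724
Highest is class '8' with F1 score = 0.802.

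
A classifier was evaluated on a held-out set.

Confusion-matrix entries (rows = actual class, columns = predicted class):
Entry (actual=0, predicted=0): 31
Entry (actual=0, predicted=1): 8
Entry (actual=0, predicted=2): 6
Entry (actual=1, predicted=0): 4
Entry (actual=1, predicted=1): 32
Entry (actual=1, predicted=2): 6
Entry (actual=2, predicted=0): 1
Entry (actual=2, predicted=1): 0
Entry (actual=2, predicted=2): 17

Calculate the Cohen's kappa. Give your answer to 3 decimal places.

0.636

Observed agreement pₒ = trace/N = 80/105 = 0.7619
Expected agreement pₑ = Σ (rowᵢ·colᵢ)/N² = (45·36 + 42·40 + 18·29)/105² = 0.3467
κ = (pₒ − pₑ)/(1 − pₑ) = (0.7619 − 0.3467)/(1 − 0.3467) = 0.636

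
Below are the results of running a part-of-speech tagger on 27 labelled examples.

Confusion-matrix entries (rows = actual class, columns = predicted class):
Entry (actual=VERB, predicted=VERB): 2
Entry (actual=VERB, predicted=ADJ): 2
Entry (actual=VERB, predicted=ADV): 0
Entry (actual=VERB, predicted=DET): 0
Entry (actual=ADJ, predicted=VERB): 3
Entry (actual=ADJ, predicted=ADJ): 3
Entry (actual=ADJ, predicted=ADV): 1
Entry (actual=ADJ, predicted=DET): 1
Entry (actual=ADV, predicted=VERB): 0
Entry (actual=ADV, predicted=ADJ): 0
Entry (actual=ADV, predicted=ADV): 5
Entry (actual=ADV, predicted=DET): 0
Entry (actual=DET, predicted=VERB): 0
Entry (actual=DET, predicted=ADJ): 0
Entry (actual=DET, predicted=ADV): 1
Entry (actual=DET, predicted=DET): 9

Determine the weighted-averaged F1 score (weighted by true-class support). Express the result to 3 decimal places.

0.690

Per-class F1 score (2·TP/(2·TP+FP+FN)):
  VERB: TP=2, FP=3+0+0=3, FN=2+0+0=2 → 4/9 = 0.4444
  ADJ: TP=3, FP=2+0+0=2, FN=3+1+1=5 → 6/13 = 0.4615
  ADV: TP=5, FP=0+1+1=2, FN=0+0+0=0 → 10/12 = 0.8333
  DET: TP=9, FP=0+1+0=1, FN=0+0+1=1 → 18/20 = 0.9000
Weighted-F1 score = Σ (supportᵢ/N)·F1 scoreᵢ with N=27: (4/27)·0.4444 + (8/27)·0.4615 + (5/27)·0.8333 + (10/27)·0.9000 = 0.690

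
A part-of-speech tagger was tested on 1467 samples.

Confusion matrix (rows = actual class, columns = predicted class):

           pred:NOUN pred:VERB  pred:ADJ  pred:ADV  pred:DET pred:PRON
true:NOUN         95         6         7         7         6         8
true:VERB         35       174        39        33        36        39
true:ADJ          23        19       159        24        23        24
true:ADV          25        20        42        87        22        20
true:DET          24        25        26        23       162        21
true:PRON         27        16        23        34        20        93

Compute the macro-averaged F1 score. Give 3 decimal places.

Per-class F1 score (2·TP/(2·TP+FP+FN)):
  NOUN: TP=95, FP=35+23+25+24+27=134, FN=6+7+7+6+8=34 → 190/358 = 0.5307
  VERB: TP=174, FP=6+19+20+25+16=86, FN=35+39+33+36+39=182 → 348/616 = 0.5649
  ADJ: TP=159, FP=7+39+42+26+23=137, FN=23+19+24+23+24=113 → 318/568 = 0.5599
  ADV: TP=87, FP=7+33+24+23+34=121, FN=25+20+42+22+20=129 → 174/424 = 0.4104
  DET: TP=162, FP=6+36+23+22+20=107, FN=24+25+26+23+21=119 → 324/550 = 0.5891
  PRON: TP=93, FP=8+39+24+20+21=112, FN=27+16+23+34+20=120 → 186/418 = 0.4450
Macro-F1 score = mean = (0.5307 + 0.5649 + 0.5599 + 0.4104 + 0.5891 + 0.4450) / 6 = 0.517

0.517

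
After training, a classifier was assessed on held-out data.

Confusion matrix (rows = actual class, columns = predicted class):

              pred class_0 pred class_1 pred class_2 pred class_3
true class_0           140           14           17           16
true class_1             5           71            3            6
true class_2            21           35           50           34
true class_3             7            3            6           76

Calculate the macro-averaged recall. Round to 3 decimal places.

Per-class recall (TP/(TP+FN)):
  class_0: TP=140, FN=14+17+16=47 → 140/187 = 0.7487
  class_1: TP=71, FN=5+3+6=14 → 71/85 = 0.8353
  class_2: TP=50, FN=21+35+34=90 → 50/140 = 0.3571
  class_3: TP=76, FN=7+3+6=16 → 76/92 = 0.8261
Macro-recall = mean = (0.7487 + 0.8353 + 0.3571 + 0.8261) / 4 = 0.692

0.692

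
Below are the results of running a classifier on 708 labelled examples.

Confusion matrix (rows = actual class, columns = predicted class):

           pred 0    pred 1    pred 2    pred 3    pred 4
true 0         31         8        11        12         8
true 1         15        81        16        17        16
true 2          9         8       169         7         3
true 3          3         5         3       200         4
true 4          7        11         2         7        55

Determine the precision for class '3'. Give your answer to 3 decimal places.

0.823

One-vs-rest for '3': TP = diagonal; FP = other classes predicted '3'; FN = '3' predicted as other.
precision = TP/(TP+FP).
3: TP=200, FP=12+17+7+7=43 → 200/243 = 0.8230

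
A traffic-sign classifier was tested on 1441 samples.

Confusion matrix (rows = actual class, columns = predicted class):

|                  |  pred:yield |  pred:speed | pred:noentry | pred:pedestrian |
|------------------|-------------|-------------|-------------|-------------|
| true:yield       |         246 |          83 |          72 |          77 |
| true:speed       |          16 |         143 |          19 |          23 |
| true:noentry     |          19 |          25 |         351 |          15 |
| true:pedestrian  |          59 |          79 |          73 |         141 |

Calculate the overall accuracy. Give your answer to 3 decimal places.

0.611

Accuracy = trace / total = (246+143+351+141=881) / 1441 = 881/1441 = 0.611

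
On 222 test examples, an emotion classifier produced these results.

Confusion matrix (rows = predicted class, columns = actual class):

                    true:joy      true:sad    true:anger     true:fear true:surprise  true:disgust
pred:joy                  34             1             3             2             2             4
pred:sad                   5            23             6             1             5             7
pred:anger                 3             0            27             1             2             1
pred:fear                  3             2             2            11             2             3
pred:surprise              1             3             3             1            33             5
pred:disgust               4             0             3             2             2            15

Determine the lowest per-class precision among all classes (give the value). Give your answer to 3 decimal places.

Per-class precision (TP/(TP+FP)):
  joy: TP=34, FP=1+3+2+2+4=12 → 34/46 = 0.7391
  sad: TP=23, FP=5+6+1+5+7=24 → 23/47 = 0.4894
  anger: TP=27, FP=3+0+1+2+1=7 → 27/34 = 0.7941
  fear: TP=11, FP=3+2+2+2+3=12 → 11/23 = 0.4783
  surprise: TP=33, FP=1+3+3+1+5=13 → 33/46 = 0.7174
  disgust: TP=15, FP=4+0+3+2+2=11 → 15/26 = 0.5769
Lowest is class 'fear' with precision = 0.478.

0.478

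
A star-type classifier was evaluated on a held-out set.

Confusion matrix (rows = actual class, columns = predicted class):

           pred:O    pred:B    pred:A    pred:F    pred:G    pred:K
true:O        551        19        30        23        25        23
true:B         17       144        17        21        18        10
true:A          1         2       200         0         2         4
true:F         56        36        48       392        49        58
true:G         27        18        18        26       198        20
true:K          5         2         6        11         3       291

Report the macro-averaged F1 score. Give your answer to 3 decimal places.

0.733

Per-class F1 score (2·TP/(2·TP+FP+FN)):
  O: TP=551, FP=17+1+56+27+5=106, FN=19+30+23+25+23=120 → 1102/1328 = 0.8298
  B: TP=144, FP=19+2+36+18+2=77, FN=17+17+21+18+10=83 → 288/448 = 0.6429
  A: TP=200, FP=30+17+48+18+6=119, FN=1+2+0+2+4=9 → 400/528 = 0.7576
  F: TP=392, FP=23+21+0+26+11=81, FN=56+36+48+49+58=247 → 784/1112 = 0.7050
  G: TP=198, FP=25+18+2+49+3=97, FN=27+18+18+26+20=109 → 396/602 = 0.6578
  K: TP=291, FP=23+10+4+58+20=115, FN=5+2+6+11+3=27 → 582/724 = 0.8039
Macro-F1 score = mean = (0.8298 + 0.6429 + 0.7576 + 0.7050 + 0.6578 + 0.8039) / 6 = 0.733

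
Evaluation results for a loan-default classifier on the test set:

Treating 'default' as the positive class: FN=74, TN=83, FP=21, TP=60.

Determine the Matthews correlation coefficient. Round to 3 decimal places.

0.257

MCC = (TP·TN − FP·FN) / √((TP+FP)(TP+FN)(TN+FP)(TN+FN))
Numerator = 60·83 − 21·74 = 3426
Denominator = √(81·134·104·157) = √177224112 = 13312.5547
MCC = 3426 / 13312.5547 = 0.257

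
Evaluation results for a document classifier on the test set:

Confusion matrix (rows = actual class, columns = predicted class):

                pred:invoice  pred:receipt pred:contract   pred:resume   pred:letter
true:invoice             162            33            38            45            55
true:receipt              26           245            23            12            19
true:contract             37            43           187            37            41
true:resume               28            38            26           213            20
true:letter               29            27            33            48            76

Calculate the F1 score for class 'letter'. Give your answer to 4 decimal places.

Take TP from the diagonal, FP from the rest of the 'letter' prediction marginal, FN from the rest of the 'letter' actual marginal.
F1 score = 2·TP/(2·TP+FP+FN).
letter: TP=76, FP=55+19+41+20=135, FN=29+27+33+48=137 → 152/424 = 0.35849

0.3585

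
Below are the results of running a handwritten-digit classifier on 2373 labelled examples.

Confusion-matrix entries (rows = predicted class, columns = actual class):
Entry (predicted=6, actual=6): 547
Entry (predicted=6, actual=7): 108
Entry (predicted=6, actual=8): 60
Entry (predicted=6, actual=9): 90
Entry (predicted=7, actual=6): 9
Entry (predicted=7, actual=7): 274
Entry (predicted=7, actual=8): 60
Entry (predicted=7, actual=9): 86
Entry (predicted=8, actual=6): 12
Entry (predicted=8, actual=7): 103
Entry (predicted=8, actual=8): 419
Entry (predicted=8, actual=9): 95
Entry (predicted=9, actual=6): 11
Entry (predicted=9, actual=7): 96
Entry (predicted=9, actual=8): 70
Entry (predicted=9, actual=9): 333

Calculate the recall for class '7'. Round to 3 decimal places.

0.472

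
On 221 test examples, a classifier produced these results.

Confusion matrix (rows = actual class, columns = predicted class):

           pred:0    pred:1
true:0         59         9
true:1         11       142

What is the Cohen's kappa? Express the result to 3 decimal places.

0.789

Observed agreement pₒ = trace/N = 201/221 = 0.9095
Expected agreement pₑ = Σ (rowᵢ·colᵢ)/N² = (68·70 + 153·151)/221² = 0.5705
κ = (pₒ − pₑ)/(1 − pₑ) = (0.9095 − 0.5705)/(1 − 0.5705) = 0.789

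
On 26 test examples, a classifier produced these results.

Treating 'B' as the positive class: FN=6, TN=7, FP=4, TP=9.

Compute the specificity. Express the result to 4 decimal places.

0.6364

Specificity = TN/(TN+FP) = 7/(7+4) = 0.6364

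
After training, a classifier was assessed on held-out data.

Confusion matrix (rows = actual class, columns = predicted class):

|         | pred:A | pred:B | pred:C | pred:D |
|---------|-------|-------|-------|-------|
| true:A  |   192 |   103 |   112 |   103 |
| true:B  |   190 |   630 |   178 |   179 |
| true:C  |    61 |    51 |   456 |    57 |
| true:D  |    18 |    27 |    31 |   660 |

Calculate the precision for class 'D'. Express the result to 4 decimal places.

0.6607

Take TP from the diagonal, FP from the rest of the 'D' prediction marginal, FN from the rest of the 'D' actual marginal.
precision = TP/(TP+FP).
D: TP=660, FP=103+179+57=339 → 660/999 = 0.66066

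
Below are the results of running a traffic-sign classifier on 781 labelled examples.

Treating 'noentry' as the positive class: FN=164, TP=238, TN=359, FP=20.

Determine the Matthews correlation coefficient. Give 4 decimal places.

MCC = (TP·TN − FP·FN) / √((TP+FP)(TP+FN)(TN+FP)(TN+FN))
Numerator = 238·359 − 20·164 = 82162
Denominator = √(258·402·379·523) = √20558274372 = 143381.5692
MCC = 82162 / 143381.5692 = 0.5730

0.5730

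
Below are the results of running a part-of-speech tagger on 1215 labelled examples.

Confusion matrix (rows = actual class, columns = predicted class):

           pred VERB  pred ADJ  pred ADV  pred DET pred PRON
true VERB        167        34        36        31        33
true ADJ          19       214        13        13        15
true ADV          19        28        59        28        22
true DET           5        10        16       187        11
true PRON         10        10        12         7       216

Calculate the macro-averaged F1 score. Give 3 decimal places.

0.667

Per-class F1 score (2·TP/(2·TP+FP+FN)):
  VERB: TP=167, FP=19+19+5+10=53, FN=34+36+31+33=134 → 334/521 = 0.6411
  ADJ: TP=214, FP=34+28+10+10=82, FN=19+13+13+15=60 → 428/570 = 0.7509
  ADV: TP=59, FP=36+13+16+12=77, FN=19+28+28+22=97 → 118/292 = 0.4041
  DET: TP=187, FP=31+13+28+7=79, FN=5+10+16+11=42 → 374/495 = 0.7556
  PRON: TP=216, FP=33+15+22+11=81, FN=10+10+12+7=39 → 432/552 = 0.7826
Macro-F1 score = mean = (0.6411 + 0.7509 + 0.4041 + 0.7556 + 0.7826) / 5 = 0.667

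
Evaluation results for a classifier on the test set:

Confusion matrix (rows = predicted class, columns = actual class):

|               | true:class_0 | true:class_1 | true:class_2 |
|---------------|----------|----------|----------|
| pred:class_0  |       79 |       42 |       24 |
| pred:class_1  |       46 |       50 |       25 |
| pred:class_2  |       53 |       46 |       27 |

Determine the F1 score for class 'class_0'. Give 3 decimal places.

F1 score = 2·TP/(2·TP+FP+FN).
class_0: TP=79, FP=42+24=66, FN=46+53=99 → 158/323 = 0.4892

0.489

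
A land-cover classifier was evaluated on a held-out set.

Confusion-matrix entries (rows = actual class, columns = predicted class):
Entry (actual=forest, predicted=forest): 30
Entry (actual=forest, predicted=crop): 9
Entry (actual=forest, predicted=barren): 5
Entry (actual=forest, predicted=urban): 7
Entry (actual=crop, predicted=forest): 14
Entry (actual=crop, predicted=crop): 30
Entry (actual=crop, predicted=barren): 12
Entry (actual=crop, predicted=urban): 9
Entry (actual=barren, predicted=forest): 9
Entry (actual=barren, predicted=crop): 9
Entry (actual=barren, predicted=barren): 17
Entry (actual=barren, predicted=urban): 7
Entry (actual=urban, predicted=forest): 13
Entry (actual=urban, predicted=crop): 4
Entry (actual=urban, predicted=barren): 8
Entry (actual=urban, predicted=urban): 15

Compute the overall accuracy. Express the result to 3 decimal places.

0.465

Accuracy = trace / total = (30+30+17+15=92) / 198 = 92/198 = 0.465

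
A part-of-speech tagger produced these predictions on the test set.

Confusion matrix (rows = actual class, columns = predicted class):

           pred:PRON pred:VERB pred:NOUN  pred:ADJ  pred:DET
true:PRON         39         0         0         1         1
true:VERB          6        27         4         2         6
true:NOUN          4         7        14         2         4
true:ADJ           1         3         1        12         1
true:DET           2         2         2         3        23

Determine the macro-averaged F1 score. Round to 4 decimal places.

0.6676

Per-class F1 score (2·TP/(2·TP+FP+FN)):
  PRON: TP=39, FP=6+4+1+2=13, FN=0+0+1+1=2 → 78/93 = 0.83871
  VERB: TP=27, FP=0+7+3+2=12, FN=6+4+2+6=18 → 54/84 = 0.64286
  NOUN: TP=14, FP=0+4+1+2=7, FN=4+7+2+4=17 → 28/52 = 0.53846
  ADJ: TP=12, FP=1+2+2+3=8, FN=1+3+1+1=6 → 24/38 = 0.63158
  DET: TP=23, FP=1+6+4+1=12, FN=2+2+2+3=9 → 46/67 = 0.68657
Macro-F1 score = mean = (0.83871 + 0.64286 + 0.53846 + 0.63158 + 0.68657) / 5 = 0.6676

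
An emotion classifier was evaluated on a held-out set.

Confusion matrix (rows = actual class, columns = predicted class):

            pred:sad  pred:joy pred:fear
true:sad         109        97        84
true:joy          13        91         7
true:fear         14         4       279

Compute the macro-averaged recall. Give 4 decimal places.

0.7117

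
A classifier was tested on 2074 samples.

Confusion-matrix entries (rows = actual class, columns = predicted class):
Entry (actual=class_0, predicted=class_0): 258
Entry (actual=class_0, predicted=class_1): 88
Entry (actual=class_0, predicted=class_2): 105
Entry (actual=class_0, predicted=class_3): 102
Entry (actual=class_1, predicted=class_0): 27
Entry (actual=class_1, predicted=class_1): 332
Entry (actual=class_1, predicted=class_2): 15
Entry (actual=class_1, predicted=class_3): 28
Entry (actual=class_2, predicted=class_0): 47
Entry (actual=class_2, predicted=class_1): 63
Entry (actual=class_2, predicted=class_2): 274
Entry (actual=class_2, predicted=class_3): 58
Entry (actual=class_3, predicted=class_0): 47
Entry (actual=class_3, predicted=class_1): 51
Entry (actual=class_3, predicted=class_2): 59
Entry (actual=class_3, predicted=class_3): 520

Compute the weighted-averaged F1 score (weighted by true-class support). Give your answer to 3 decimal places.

0.661

Per-class F1 score (2·TP/(2·TP+FP+FN)):
  class_0: TP=258, FP=27+47+47=121, FN=88+105+102=295 → 516/932 = 0.5536
  class_1: TP=332, FP=88+63+51=202, FN=27+15+28=70 → 664/936 = 0.7094
  class_2: TP=274, FP=105+15+59=179, FN=47+63+58=168 → 548/895 = 0.6123
  class_3: TP=520, FP=102+28+58=188, FN=47+51+59=157 → 1040/1385 = 0.7509
Weighted-F1 score = Σ (supportᵢ/N)·F1 scoreᵢ with N=2074: (553/2074)·0.5536 + (402/2074)·0.7094 + (442/2074)·0.6123 + (677/2074)·0.7509 = 0.661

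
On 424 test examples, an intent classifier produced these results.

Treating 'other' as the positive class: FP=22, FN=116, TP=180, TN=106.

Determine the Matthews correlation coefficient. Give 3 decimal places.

0.401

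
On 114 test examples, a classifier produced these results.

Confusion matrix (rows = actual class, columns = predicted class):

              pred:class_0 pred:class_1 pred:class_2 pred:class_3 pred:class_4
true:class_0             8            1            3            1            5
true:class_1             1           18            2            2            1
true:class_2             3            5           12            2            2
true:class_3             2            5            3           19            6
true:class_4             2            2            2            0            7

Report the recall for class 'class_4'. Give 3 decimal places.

recall = TP/(TP+FN).
class_4: TP=7, FN=2+2+2+0=6 → 7/13 = 0.5385

0.538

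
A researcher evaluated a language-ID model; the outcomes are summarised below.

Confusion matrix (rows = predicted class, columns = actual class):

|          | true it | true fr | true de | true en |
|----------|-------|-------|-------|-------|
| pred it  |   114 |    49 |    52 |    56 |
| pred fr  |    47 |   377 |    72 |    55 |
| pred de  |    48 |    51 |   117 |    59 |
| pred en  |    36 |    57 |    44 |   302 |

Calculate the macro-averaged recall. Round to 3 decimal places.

0.555

Per-class recall (TP/(TP+FN)):
  it: TP=114, FN=47+48+36=131 → 114/245 = 0.4653
  fr: TP=377, FN=49+51+57=157 → 377/534 = 0.7060
  de: TP=117, FN=52+72+44=168 → 117/285 = 0.4105
  en: TP=302, FN=56+55+59=170 → 302/472 = 0.6398
Macro-recall = mean = (0.4653 + 0.7060 + 0.4105 + 0.6398) / 4 = 0.555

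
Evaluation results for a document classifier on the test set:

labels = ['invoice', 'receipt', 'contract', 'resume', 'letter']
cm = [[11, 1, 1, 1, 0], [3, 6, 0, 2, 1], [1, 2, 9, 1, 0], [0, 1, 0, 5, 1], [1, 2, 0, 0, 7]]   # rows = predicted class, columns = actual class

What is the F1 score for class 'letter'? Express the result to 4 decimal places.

0.7368

F1 score = 2·TP/(2·TP+FP+FN).
letter: TP=7, FP=1+2+0+0=3, FN=0+1+0+1=2 → 14/19 = 0.73684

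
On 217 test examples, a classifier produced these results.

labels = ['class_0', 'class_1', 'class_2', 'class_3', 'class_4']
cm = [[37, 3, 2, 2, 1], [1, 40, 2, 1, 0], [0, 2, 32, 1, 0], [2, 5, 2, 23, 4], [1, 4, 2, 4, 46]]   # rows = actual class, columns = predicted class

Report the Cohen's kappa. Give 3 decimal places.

Observed agreement pₒ = trace/N = 178/217 = 0.8203
Expected agreement pₑ = Σ (rowᵢ·colᵢ)/N² = (45·41 + 44·54 + 35·40 + 36·31 + 57·51)/217² = 0.2048
κ = (pₒ − pₑ)/(1 − pₑ) = (0.8203 − 0.2048)/(1 − 0.2048) = 0.774

0.774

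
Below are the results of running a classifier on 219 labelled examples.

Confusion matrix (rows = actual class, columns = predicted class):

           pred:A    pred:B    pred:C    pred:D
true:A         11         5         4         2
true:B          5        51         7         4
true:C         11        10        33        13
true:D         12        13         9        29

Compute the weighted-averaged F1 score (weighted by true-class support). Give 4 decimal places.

Per-class F1 score (2·TP/(2·TP+FP+FN)):
  A: TP=11, FP=5+11+12=28, FN=5+4+2=11 → 22/61 = 0.36066
  B: TP=51, FP=5+10+13=28, FN=5+7+4=16 → 102/146 = 0.69863
  C: TP=33, FP=4+7+9=20, FN=11+10+13=34 → 66/120 = 0.55000
  D: TP=29, FP=2+4+13=19, FN=12+13+9=34 → 58/111 = 0.52252
Weighted-F1 score = Σ (supportᵢ/N)·F1 scoreᵢ with N=219: (22/219)·0.36066 + (67/219)·0.69863 + (67/219)·0.55000 + (63/219)·0.52252 = 0.5685

0.5685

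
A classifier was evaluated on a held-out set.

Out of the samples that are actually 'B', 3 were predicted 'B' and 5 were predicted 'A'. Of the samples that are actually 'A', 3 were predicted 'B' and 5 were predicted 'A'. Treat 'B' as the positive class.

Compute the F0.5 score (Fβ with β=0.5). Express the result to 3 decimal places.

Fβ = (1+β²)·TP / ((1+β²)·TP + β²·FN + FP), with β²=1/4
= 1.25·3 / (1.25·3 + 0.25·5 + 3) = 0.469

0.469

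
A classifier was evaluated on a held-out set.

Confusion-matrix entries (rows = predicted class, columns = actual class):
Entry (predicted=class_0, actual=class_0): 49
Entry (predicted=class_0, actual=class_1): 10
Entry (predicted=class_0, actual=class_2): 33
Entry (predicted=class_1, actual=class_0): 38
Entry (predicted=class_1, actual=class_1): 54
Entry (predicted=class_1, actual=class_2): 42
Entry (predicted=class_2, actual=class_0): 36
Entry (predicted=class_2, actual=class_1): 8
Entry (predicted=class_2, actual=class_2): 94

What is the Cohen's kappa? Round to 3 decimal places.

0.311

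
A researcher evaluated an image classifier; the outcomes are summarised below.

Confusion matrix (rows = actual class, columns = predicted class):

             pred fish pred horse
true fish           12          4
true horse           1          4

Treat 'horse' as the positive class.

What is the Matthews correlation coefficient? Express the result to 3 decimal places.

0.482

MCC = (TP·TN − FP·FN) / √((TP+FP)(TP+FN)(TN+FP)(TN+FN))
Numerator = 4·12 − 4·1 = 44
Denominator = √(8·5·16·13) = √8320 = 91.2140
MCC = 44 / 91.2140 = 0.482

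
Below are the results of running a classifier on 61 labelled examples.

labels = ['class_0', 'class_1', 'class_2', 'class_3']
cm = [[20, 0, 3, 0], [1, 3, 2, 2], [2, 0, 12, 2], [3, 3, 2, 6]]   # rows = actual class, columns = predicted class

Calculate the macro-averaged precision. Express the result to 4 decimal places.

Per-class precision (TP/(TP+FP)):
  class_0: TP=20, FP=1+2+3=6 → 20/26 = 0.76923
  class_1: TP=3, FP=0+0+3=3 → 3/6 = 0.50000
  class_2: TP=12, FP=3+2+2=7 → 12/19 = 0.63158
  class_3: TP=6, FP=0+2+2=4 → 6/10 = 0.60000
Macro-precision = mean = (0.76923 + 0.50000 + 0.63158 + 0.60000) / 4 = 0.6252

0.6252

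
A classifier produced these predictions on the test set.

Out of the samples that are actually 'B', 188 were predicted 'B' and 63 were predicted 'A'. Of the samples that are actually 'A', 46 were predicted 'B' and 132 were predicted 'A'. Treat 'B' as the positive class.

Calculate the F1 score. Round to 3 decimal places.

0.775

Precision = TP/(TP+FP) = 188/234 = 0.8034
Recall = TP/(TP+FN) = 188/251 = 0.7490
F1 = 2·TP/(2·TP+FP+FN) = 376/485 = 0.775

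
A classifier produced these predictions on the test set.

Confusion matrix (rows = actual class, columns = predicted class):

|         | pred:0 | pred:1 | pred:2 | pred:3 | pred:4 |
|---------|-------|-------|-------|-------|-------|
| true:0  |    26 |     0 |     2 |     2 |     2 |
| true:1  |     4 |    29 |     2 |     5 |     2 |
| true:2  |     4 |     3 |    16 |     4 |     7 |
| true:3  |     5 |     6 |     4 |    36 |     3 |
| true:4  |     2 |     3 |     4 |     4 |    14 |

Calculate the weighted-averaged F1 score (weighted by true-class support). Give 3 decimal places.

Per-class F1 score (2·TP/(2·TP+FP+FN)):
  0: TP=26, FP=4+4+5+2=15, FN=0+2+2+2=6 → 52/73 = 0.7123
  1: TP=29, FP=0+3+6+3=12, FN=4+2+5+2=13 → 58/83 = 0.6988
  2: TP=16, FP=2+2+4+4=12, FN=4+3+4+7=18 → 32/62 = 0.5161
  3: TP=36, FP=2+5+4+4=15, FN=5+6+4+3=18 → 72/105 = 0.6857
  4: TP=14, FP=2+2+7+3=14, FN=2+3+4+4=13 → 28/55 = 0.5091
Weighted-F1 score = Σ (supportᵢ/N)·F1 scoreᵢ with N=189: (32/189)·0.7123 + (42/189)·0.6988 + (34/189)·0.5161 + (54/189)·0.6857 + (27/189)·0.5091 = 0.637

0.637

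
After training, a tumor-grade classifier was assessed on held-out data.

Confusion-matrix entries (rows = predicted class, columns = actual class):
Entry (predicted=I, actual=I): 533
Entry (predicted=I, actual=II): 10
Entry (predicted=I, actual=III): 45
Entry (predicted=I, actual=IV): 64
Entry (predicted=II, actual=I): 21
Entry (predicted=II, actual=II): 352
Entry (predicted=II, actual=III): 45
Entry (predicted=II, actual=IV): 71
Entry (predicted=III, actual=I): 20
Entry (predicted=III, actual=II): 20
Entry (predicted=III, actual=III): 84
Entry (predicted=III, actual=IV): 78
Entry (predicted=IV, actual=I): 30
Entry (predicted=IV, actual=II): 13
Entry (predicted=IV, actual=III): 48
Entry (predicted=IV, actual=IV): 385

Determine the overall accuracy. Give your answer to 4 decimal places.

Accuracy = trace / total = (533+352+84+385=1354) / 1819 = 1354/1819 = 0.7444

0.7444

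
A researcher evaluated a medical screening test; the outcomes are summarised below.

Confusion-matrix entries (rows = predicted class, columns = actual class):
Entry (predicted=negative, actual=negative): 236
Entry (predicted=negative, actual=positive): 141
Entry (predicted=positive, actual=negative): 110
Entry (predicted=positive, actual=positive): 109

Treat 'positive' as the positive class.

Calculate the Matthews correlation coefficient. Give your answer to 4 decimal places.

0.1209

MCC = (TP·TN − FP·FN) / √((TP+FP)(TP+FN)(TN+FP)(TN+FN))
Numerator = 109·236 − 110·141 = 10214
Denominator = √(219·250·346·377) = √7141699500 = 84508.5765
MCC = 10214 / 84508.5765 = 0.1209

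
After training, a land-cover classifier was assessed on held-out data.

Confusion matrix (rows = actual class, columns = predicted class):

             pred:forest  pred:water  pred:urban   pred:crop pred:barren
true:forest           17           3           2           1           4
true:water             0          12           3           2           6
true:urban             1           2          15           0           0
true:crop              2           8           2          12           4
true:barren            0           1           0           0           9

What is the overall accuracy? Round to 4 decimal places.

0.6132

Accuracy = trace / total = (17+12+15+12+9=65) / 106 = 65/106 = 0.6132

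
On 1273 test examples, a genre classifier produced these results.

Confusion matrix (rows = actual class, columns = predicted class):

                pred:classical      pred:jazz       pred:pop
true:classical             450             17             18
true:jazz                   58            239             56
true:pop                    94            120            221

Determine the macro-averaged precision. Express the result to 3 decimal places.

Per-class precision (TP/(TP+FP)):
  classical: TP=450, FP=58+94=152 → 450/602 = 0.7475
  jazz: TP=239, FP=17+120=137 → 239/376 = 0.6356
  pop: TP=221, FP=18+56=74 → 221/295 = 0.7492
Macro-precision = mean = (0.7475 + 0.6356 + 0.7492) / 3 = 0.711

0.711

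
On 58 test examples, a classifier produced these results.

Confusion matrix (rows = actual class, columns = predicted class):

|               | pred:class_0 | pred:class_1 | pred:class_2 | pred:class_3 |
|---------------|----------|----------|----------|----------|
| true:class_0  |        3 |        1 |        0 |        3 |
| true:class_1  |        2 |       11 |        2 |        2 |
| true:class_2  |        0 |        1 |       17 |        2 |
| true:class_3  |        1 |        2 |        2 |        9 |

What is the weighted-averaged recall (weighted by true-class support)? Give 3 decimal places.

Per-class recall (TP/(TP+FN)):
  class_0: TP=3, FN=1+0+3=4 → 3/7 = 0.4286
  class_1: TP=11, FN=2+2+2=6 → 11/17 = 0.6471
  class_2: TP=17, FN=0+1+2=3 → 17/20 = 0.8500
  class_3: TP=9, FN=1+2+2=5 → 9/14 = 0.6429
Weighted-recall = Σ (supportᵢ/N)·recallᵢ with N=58: (7/58)·0.4286 + (17/58)·0.6471 + (20/58)·0.8500 + (14/58)·0.6429 = 0.690

0.690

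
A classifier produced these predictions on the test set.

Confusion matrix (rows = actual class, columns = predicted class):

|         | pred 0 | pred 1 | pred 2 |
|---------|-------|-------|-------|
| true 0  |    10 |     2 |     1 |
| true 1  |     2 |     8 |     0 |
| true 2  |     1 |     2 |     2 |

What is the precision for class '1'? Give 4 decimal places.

precision = TP/(TP+FP).
1: TP=8, FP=2+2=4 → 8/12 = 0.66667

0.6667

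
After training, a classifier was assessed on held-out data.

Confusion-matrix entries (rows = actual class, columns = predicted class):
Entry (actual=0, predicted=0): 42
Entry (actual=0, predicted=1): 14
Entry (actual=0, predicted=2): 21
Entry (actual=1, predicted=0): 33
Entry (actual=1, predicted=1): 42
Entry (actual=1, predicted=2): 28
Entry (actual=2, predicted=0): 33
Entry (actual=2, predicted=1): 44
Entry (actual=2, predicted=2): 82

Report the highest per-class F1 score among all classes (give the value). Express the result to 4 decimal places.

Per-class F1 score (2·TP/(2·TP+FP+FN)):
  0: TP=42, FP=33+33=66, FN=14+21=35 → 84/185 = 0.45405
  1: TP=42, FP=14+44=58, FN=33+28=61 → 84/203 = 0.41379
  2: TP=82, FP=21+28=49, FN=33+44=77 → 164/290 = 0.56552
Highest is class '2' with F1 score = 0.5655.

0.5655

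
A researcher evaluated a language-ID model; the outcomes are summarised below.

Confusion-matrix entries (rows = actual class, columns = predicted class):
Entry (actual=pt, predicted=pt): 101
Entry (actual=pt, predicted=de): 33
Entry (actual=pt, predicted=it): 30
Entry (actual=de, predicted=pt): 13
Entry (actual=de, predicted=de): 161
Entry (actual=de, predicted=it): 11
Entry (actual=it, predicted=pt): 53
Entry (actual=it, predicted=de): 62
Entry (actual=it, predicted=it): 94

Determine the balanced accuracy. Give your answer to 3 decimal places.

Balanced accuracy = mean of per-class recall.
  pt: recall = 101/164 = 0.6159
  de: recall = 161/185 = 0.8703
  it: recall = 94/209 = 0.4498
Mean = (0.6159 + 0.8703 + 0.4498) / 3 = 0.645

0.645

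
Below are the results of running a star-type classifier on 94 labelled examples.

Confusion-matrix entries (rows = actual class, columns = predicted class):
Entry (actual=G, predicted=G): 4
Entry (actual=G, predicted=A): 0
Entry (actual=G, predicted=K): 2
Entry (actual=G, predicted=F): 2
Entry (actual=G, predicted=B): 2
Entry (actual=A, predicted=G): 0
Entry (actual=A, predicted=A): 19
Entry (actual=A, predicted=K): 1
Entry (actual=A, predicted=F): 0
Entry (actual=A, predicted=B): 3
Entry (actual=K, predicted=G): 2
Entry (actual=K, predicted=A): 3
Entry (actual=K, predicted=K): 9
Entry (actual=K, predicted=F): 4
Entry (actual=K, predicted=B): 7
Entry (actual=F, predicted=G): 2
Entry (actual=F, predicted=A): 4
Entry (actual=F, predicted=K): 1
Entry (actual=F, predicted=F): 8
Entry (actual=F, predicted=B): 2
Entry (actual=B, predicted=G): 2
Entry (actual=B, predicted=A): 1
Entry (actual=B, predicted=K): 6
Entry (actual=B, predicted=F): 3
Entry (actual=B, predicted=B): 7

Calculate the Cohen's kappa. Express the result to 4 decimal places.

0.3645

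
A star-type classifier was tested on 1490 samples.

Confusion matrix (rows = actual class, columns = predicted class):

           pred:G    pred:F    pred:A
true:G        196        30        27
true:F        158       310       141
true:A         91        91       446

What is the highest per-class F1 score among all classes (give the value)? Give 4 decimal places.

0.7182

Per-class F1 score (2·TP/(2·TP+FP+FN)):
  G: TP=196, FP=158+91=249, FN=30+27=57 → 392/698 = 0.56160
  F: TP=310, FP=30+91=121, FN=158+141=299 → 620/1040 = 0.59615
  A: TP=446, FP=27+141=168, FN=91+91=182 → 892/1242 = 0.71820
Highest is class 'A' with F1 score = 0.7182.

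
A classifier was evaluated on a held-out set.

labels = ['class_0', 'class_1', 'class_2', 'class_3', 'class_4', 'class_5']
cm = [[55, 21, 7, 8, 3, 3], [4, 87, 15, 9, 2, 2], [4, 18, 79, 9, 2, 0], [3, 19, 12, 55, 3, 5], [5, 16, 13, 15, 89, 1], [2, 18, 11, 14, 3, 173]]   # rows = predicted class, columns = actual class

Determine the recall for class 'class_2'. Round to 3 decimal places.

Treat 'class_2' as positive and all other classes as negative.
recall = TP/(TP+FN).
class_2: TP=79, FN=7+15+12+13+11=58 → 79/137 = 0.5766

0.577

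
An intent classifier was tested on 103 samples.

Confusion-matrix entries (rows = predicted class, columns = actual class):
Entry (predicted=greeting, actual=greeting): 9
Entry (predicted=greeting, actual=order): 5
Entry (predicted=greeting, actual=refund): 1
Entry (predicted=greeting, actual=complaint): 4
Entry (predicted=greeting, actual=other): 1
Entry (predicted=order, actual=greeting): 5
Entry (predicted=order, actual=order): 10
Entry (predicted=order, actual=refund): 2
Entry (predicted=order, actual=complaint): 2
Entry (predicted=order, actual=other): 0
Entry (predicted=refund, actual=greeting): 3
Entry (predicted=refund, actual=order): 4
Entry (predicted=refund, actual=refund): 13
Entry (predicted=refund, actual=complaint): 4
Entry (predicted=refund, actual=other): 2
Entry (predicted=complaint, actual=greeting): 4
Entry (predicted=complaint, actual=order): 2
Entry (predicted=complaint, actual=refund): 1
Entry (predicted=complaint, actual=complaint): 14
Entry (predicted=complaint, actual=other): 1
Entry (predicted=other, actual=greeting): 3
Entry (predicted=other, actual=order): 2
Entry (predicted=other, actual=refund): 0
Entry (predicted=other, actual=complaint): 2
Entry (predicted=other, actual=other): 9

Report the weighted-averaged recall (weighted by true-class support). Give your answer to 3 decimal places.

Per-class recall (TP/(TP+FN)):
  greeting: TP=9, FN=5+3+4+3=15 → 9/24 = 0.3750
  order: TP=10, FN=5+4+2+2=13 → 10/23 = 0.4348
  refund: TP=13, FN=1+2+1+0=4 → 13/17 = 0.7647
  complaint: TP=14, FN=4+2+4+2=12 → 14/26 = 0.5385
  other: TP=9, FN=1+0+2+1=4 → 9/13 = 0.6923
Weighted-recall = Σ (supportᵢ/N)·recallᵢ with N=103: (24/103)·0.3750 + (23/103)·0.4348 + (17/103)·0.7647 + (26/103)·0.5385 + (13/103)·0.6923 = 0.534

0.534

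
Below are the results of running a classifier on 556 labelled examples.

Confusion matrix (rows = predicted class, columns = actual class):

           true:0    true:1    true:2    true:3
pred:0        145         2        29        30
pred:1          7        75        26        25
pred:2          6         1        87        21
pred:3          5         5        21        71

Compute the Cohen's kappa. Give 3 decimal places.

Observed agreement pₒ = trace/N = 378/556 = 0.6799
Expected agreement pₑ = Σ (rowᵢ·colᵢ)/N² = (163·206 + 83·133 + 163·115 + 147·102)/556² = 0.2535
κ = (pₒ − pₑ)/(1 − pₑ) = (0.6799 − 0.2535)/(1 − 0.2535) = 0.571

0.571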